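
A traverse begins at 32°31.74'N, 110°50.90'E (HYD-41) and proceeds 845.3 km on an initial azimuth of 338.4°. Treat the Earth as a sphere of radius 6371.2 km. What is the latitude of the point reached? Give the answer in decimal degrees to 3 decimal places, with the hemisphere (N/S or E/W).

39.546°N

HYD-41: φ = +32.52900°, λ = +110.84833°
δ = d/R = 845.3/6371.2 = 0.132675 rad
φ₂ = arcsin(sin φ₁ cos δ + cos φ₁ sin δ cos θ)
   = arcsin(0.53773·0.99121 + 0.84312·0.13229·0.92978) = 39.54630°
λ₂ = λ₁ + atan2(sin θ sin δ cos φ₁, cos δ − sin φ₁ sin φ₂) = 107.22753°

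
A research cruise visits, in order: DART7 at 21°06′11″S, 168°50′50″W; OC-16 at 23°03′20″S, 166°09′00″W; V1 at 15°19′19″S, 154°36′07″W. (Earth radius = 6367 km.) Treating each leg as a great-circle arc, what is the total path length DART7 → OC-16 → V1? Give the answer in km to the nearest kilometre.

DART7: φ = -21.10306°, λ = -168.84722°
OC-16: φ = -23.05556°, λ = -166.15000°
V1: φ = -15.32194°, λ = -154.60194°
DART7→OC-16: c = 0.055353 rad, d = 352.43 km
OC-16→V1: c = 0.233163 rad, d = 1484.55 km
Total = 352.43 + 1484.55 = 1836.98 km

1837 km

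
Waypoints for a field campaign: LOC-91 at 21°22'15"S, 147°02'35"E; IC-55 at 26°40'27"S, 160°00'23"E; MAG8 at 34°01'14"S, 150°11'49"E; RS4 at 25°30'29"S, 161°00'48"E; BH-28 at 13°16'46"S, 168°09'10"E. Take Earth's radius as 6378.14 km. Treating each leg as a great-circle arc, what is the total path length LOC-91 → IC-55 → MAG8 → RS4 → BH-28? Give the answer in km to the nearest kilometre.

LOC-91: φ = -21.37083°, λ = +147.04306°
IC-55: φ = -26.67417°, λ = +160.00639°
MAG8: φ = -34.02056°, λ = +150.19694°
RS4: φ = -25.50806°, λ = +161.01333°
BH-28: φ = -13.27944°, λ = +168.15278°
LOC-91→IC-55: c = 0.226264 rad, d = 1443.14 km
IC-55→MAG8: c = 0.195436 rad, d = 1246.52 km
MAG8→RS4: c = 0.220933 rad, d = 1409.14 km
RS4→BH-28: c = 0.243501 rad, d = 1553.09 km
Total = 1443.14 + 1246.52 + 1409.14 + 1553.09 = 5651.88 km

5652 km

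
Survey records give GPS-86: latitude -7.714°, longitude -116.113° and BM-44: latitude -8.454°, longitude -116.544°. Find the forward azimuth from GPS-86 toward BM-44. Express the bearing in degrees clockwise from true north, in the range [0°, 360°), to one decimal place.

209.9°

Δλ = -0.4310°
y = sin Δλ · cos φ₂ = -0.007441
x = cos φ₁ sin φ₂ − sin φ₁ cos φ₂ cos Δλ = -0.012919
θ = atan2(y, x) = -150.0603° → 209.9397° (mod 360°)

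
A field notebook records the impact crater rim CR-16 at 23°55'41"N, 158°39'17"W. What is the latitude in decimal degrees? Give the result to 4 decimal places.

23.9281°N

23° + 55′/60 + 41″/3600 = 23 + 0.91667 + 0.01139 = 23.9281°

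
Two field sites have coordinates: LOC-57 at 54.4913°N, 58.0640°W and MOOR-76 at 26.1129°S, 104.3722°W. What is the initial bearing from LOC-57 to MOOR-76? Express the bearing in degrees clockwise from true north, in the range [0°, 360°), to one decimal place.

220.5°

Δλ = -46.3082°
y = sin Δλ · cos φ₂ = -0.649262
x = cos φ₁ sin φ₂ − sin φ₁ cos φ₂ cos Δλ = -0.760563
θ = atan2(y, x) = -139.5140° → 220.4860° (mod 360°)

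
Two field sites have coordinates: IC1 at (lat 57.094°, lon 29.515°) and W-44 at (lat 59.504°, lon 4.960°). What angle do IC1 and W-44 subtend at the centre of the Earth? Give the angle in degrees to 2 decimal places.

13.05°

Δφ = 2.4100°,  Δλ = -24.5550°
a = sin²(Δφ/2) + cos φ₁ cos φ₂ sin²(Δλ/2) = 0.012909
c = 2·arcsin(√a) = 0.227725 rad = 13.0477°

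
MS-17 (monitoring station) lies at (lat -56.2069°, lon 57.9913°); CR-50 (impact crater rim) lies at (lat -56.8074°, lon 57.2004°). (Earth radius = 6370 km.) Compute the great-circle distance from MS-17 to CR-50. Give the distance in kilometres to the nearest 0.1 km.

Δφ = -0.6005°,  Δλ = -0.7909°
a = sin²(Δφ/2) + cos φ₁ cos φ₂ sin²(Δλ/2) = 0.000042
c = 2·arcsin(√a) = 0.012956 rad = 0.7423°
d = R·c = 6370 × 0.012956 = 82.5 km

82.5 km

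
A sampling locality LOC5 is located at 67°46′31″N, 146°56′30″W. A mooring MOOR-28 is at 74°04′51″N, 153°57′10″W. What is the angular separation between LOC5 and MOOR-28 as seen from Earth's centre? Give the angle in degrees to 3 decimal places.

6.698°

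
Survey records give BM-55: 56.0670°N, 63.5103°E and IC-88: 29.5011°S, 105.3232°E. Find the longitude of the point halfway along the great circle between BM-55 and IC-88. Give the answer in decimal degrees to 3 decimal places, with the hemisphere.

Bx = cos φ₂ cos Δλ = 0.648692,  By = cos φ₂ sin Δλ = 0.580260
φₘ = atan2(sin φ₁ + sin φ₂, √((cos φ₁ + Bx)² + By²)) = 14.13530°
λₘ = λ₁ + atan2(By, cos φ₁ + Bx) = 89.18760°

89.188°E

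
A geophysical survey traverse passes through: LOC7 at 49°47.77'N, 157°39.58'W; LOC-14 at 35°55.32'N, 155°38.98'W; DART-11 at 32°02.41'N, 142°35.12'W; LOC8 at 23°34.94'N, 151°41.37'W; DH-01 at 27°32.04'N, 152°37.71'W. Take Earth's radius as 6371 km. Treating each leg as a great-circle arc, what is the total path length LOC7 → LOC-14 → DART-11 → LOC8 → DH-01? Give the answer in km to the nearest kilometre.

LOC7: φ = +49.79617°, λ = -157.65967°
LOC-14: φ = +35.92200°, λ = -155.64967°
DART-11: φ = +32.04017°, λ = -142.58533°
LOC8: φ = +23.58233°, λ = -151.68950°
DH-01: φ = +27.53400°, λ = -152.62850°
LOC7→LOC-14: c = 0.243488 rad, d = 1551.26 km
LOC-14→DART-11: c = 0.200646 rad, d = 1278.32 km
DART-11→LOC8: c = 0.203638 rad, d = 1297.37 km
LOC8→DH-01: c = 0.070535 rad, d = 449.38 km
Total = 1551.26 + 1278.32 + 1297.37 + 449.38 = 4576.33 km

4576 km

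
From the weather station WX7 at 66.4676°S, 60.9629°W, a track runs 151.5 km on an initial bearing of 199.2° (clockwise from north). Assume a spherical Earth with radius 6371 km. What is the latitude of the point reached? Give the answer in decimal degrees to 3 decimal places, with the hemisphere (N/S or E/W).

δ = d/R = 151.5/6371 = 0.023780 rad
φ₂ = arcsin(sin φ₁ cos δ + cos φ₁ sin δ cos θ)
   = arcsin(-0.91683·0.99972 + 0.39927·0.02378·-0.94438) = -67.75003°
λ₂ = λ₁ + atan2(sin θ sin δ cos φ₁, cos δ − sin φ₁ sin φ₂) = -62.14622°

67.750°S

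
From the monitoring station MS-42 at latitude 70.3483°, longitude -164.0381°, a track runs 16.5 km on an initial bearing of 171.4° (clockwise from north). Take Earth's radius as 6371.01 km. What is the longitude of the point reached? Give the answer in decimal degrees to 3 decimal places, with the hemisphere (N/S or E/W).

163.973°W

δ = d/R = 16.5/6371.01 = 0.002590 rad
φ₂ = arcsin(sin φ₁ cos δ + cos φ₁ sin δ cos θ)
   = arcsin(0.94175·1.00000 + 0.33630·0.00259·-0.98876) = 70.20157°
λ₂ = λ₁ + atan2(sin θ sin δ cos φ₁, cos δ − sin φ₁ sin φ₂) = -163.97259°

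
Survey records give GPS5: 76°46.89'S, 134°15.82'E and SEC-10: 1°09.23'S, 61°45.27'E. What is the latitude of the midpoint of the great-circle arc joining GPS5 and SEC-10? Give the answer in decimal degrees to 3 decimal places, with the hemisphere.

42.338°S

GPS5: φ = -76.78150°, λ = +134.26367°
SEC-10: φ = -1.15383°, λ = +61.75450°
Bx = cos φ₂ cos Δλ = 0.300492,  By = cos φ₂ sin Δλ = -0.953572
φₘ = atan2(sin φ₁ + sin φ₂, √((cos φ₁ + Bx)² + By²)) = -42.33777°
λₘ = λ₁ + atan2(By, cos φ₁ + Bx) = 73.29051°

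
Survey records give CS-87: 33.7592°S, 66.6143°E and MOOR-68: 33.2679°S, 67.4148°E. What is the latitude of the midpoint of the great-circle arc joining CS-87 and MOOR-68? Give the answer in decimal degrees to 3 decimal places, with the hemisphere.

33.514°S

Bx = cos φ₂ cos Δλ = 0.836033,  By = cos φ₂ sin Δλ = 0.011681
φₘ = atan2(sin φ₁ + sin φ₂, √((cos φ₁ + Bx)² + By²)) = -33.51419°
λₘ = λ₁ + atan2(By, cos φ₁ + Bx) = 67.01569°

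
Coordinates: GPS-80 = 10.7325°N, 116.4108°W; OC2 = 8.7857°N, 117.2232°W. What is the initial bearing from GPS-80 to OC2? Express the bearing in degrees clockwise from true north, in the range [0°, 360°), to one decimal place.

202.4°

Δλ = -0.8124°
y = sin Δλ · cos φ₂ = -0.014012
x = cos φ₁ sin φ₂ − sin φ₁ cos φ₂ cos Δλ = -0.033953
θ = atan2(y, x) = -157.5743° → 202.4257° (mod 360°)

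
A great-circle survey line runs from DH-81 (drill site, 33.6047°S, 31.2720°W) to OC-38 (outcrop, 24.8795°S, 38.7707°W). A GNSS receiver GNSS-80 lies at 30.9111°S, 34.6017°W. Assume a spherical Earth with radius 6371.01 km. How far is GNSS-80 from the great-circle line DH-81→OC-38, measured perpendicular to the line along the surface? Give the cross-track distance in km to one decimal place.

δ₁₃ = central angle DH-81→GNSS-80 = 0.068001 rad  (haversine)
θ₁₃ = bearing DH-81→GNSS-80 = 312.830°,  θ₁₂ = bearing DH-81→OC-38 = 321.229°
dₓₜ = R·arcsin(sin δ₁₃ · sin(θ₁₃ − θ₁₂)) = 6371.01·arcsin(0.06795·sin(-8.399°)) = -63.232 km
|dₓₜ| = 63.232 km

63.2 km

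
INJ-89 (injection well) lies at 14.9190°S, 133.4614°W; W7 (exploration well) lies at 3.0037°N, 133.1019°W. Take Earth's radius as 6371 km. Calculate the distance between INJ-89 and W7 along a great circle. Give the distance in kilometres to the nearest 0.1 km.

1993.3 km

Δφ = 17.9227°,  Δλ = 0.3595°
a = sin²(Δφ/2) + cos φ₁ cos φ₂ sin²(Δλ/2) = 0.024273
c = 2·arcsin(√a) = 0.312872 rad = 17.9262°
d = R·c = 6371 × 0.312872 = 1993.3 km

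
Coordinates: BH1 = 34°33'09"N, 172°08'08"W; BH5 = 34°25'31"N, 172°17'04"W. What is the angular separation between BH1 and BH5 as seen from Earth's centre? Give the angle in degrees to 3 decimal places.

0.177°

BH1: φ = +34.55250°, λ = -172.13556°
BH5: φ = +34.42528°, λ = -172.28444°
Δφ = -0.1272°,  Δλ = -0.1489°
a = sin²(Δφ/2) + cos φ₁ cos φ₂ sin²(Δλ/2) = 0.000002
c = 2·arcsin(√a) = 0.003085 rad = 0.1768°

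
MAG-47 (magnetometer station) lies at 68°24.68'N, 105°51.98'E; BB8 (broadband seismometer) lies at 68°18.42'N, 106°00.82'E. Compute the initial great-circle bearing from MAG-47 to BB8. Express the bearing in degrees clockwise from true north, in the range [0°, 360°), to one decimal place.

152.4°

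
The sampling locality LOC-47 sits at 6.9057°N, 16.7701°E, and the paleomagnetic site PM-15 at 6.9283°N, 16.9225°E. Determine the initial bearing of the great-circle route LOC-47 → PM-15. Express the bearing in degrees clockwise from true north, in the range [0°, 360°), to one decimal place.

81.5°

Δλ = 0.1524°
y = sin Δλ · cos φ₂ = 0.002640
x = cos φ₁ sin φ₂ − sin φ₁ cos φ₂ cos Δλ = 0.000395
θ = atan2(y, x) = 81.4947° → 81.4947° (mod 360°)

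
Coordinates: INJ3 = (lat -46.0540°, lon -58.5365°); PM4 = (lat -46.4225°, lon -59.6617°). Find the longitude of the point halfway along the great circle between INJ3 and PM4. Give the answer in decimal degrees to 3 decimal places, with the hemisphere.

59.097°W

Bx = cos φ₂ cos Δλ = 0.689202,  By = cos φ₂ sin Δλ = -0.013537
φₘ = atan2(sin φ₁ + sin φ₂, √((cos φ₁ + Bx)² + By²)) = -46.23963°
λₘ = λ₁ + atan2(By, cos φ₁ + Bx) = -59.09721°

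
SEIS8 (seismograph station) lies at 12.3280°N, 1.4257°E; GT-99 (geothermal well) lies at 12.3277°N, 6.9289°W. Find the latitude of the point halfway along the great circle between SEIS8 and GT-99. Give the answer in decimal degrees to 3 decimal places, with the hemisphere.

Bx = cos φ₂ cos Δλ = 0.966575,  By = cos φ₂ sin Δλ = -0.141949
φₘ = atan2(sin φ₁ + sin φ₂, √((cos φ₁ + Bx)² + By²)) = 12.35968°
λₘ = λ₁ + atan2(By, cos φ₁ + Bx) = -2.75160°

12.360°N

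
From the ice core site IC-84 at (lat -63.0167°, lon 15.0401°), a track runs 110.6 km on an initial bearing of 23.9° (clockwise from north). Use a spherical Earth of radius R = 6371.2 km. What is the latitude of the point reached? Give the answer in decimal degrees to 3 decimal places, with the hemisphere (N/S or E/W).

δ = d/R = 110.6/6371.2 = 0.017359 rad
φ₂ = arcsin(sin φ₁ cos δ + cos φ₁ sin δ cos θ)
   = arcsin(-0.89114·0.99985 + 0.45373·0.01736·0.91425) = -62.10467°
λ₂ = λ₁ + atan2(sin θ sin δ cos φ₁, cos δ − sin φ₁ sin φ₂) = 15.90138°

62.105°S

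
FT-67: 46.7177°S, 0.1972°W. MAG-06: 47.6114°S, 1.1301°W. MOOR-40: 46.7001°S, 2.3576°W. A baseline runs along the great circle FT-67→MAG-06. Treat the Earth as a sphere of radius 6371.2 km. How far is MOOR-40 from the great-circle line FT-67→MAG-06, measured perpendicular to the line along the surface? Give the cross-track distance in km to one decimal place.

134.7 km

δ₁₃ = central angle FT-67→MOOR-40 = 0.025856 rad  (haversine)
θ₁₃ = bearing FT-67→MOOR-40 = 269.894°,  θ₁₂ = bearing FT-67→MAG-06 = 215.023°
dₓₜ = R·arcsin(sin δ₁₃ · sin(θ₁₃ − θ₁₂)) = 6371.2·arcsin(0.02585·sin(54.872°)) = 134.726 km
|dₓₜ| = 134.726 km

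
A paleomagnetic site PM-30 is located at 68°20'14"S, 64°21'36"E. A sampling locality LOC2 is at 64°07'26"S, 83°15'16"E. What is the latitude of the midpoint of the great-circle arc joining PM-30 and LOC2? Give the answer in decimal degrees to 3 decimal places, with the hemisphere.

PM-30: φ = -68.33722°, λ = +64.36000°
LOC2: φ = -64.12389°, λ = +83.25444°
Bx = cos φ₂ cos Δλ = 0.412911,  By = cos φ₂ sin Δλ = 0.141326
φₘ = atan2(sin φ₁ + sin φ₂, √((cos φ₁ + Bx)² + By²)) = -66.51581°
λₘ = λ₁ + atan2(By, cos φ₁ + Bx) = 74.60346°

66.516°S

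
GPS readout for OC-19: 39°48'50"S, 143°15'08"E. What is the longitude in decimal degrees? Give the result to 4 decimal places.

143.2522°E

143° + 15′/60 + 8″/3600 = 143 + 0.25000 + 0.00222 = 143.2522°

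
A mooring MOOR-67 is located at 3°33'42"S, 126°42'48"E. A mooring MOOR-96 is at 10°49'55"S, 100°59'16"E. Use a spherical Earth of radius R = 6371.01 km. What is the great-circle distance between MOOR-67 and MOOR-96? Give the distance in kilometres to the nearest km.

2949 km

MOOR-67: φ = -3.56167°, λ = +126.71333°
MOOR-96: φ = -10.83194°, λ = +100.98778°
Δφ = -7.2703°,  Δλ = -25.7256°
a = sin²(Δφ/2) + cos φ₁ cos φ₂ sin²(Δλ/2) = 0.052601
c = 2·arcsin(√a) = 0.462818 rad = 26.5175°
d = R·c = 6371.01 × 0.462818 = 2948.6 km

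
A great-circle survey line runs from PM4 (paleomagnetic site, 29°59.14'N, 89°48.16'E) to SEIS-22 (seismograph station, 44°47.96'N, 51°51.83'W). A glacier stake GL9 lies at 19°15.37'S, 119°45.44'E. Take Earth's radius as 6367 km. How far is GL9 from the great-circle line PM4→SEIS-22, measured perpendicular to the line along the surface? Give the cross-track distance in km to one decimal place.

728.4 km

PM4: φ = +29.98567°, λ = +89.80267°
SEIS-22: φ = +44.79933°, λ = -51.86383°
GL9: φ = -19.25617°, λ = +119.75733°
δ₁₃ = central angle PM4→GL9 = 0.996027 rad  (haversine)
θ₁₃ = bearing PM4→GL9 = 145.832°,  θ₁₂ = bearing PM4→SEIS-22 = 333.649°
dₓₜ = R·arcsin(sin δ₁₃ · sin(θ₁₃ − θ₁₂)) = 6367·arcsin(0.83932·sin(-187.817°)) = 728.409 km
|dₓₜ| = 728.409 km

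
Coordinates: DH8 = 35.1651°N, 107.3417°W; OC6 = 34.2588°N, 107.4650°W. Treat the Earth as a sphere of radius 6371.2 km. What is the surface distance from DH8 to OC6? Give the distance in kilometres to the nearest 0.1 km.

Δφ = -0.9063°,  Δλ = -0.1233°
a = sin²(Δφ/2) + cos φ₁ cos φ₂ sin²(Δλ/2) = 0.000063
c = 2·arcsin(√a) = 0.015917 rad = 0.9119°
d = R·c = 6371.2 × 0.015917 = 101.4 km

101.4 km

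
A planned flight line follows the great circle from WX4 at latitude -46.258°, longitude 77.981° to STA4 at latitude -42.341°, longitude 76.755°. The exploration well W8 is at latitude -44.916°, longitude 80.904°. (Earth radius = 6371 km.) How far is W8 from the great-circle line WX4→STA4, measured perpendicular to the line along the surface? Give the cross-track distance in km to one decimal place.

δ₁₃ = central angle WX4→W8 = 0.042695 rad  (haversine)
θ₁₃ = bearing WX4→W8 = 57.784°,  θ₁₂ = bearing WX4→STA4 = 346.942°
dₓₜ = R·arcsin(sin δ₁₃ · sin(θ₁₃ − θ₁₂)) = 6371·arcsin(0.04268·sin(-289.159°)) = 256.937 km
|dₓₜ| = 256.937 km

256.9 km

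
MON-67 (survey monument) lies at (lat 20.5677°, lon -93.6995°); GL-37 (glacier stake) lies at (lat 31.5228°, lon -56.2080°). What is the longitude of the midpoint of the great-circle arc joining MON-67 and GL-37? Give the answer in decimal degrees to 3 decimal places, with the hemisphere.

Bx = cos φ₂ cos Δλ = 0.676357,  By = cos φ₂ sin Δλ = 0.518827
φₘ = atan2(sin φ₁ + sin φ₂, √((cos φ₁ + Bx)² + By²)) = 27.29472°
λₘ = λ₁ + atan2(By, cos φ₁ + Bx) = -75.86493°

75.865°W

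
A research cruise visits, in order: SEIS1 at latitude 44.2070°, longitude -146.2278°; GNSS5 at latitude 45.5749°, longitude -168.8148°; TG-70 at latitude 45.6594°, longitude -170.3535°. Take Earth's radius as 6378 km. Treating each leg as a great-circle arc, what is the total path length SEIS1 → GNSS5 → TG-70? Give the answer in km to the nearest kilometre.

1902 km

SEIS1→GNSS5: c = 0.279373 rad, d = 1781.84 km
GNSS5→TG-70: c = 0.018841 rad, d = 120.17 km
Total = 1781.84 + 120.17 = 1902.01 km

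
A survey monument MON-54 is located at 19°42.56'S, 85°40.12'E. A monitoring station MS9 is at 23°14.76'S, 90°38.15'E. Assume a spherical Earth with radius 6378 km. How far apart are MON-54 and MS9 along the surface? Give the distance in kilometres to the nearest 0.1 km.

MON-54: φ = -19.70933°, λ = +85.66867°
MS9: φ = -23.24600°, λ = +90.63583°
Δφ = -3.5367°,  Δλ = 4.9672°
a = sin²(Δφ/2) + cos φ₁ cos φ₂ sin²(Δλ/2) = 0.002576
c = 2·arcsin(√a) = 0.101562 rad = 5.8191°
d = R·c = 6378 × 0.101562 = 647.8 km

647.8 km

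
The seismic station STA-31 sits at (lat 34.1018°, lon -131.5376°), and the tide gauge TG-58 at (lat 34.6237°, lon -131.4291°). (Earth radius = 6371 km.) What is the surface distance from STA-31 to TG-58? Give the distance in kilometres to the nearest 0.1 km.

58.9 km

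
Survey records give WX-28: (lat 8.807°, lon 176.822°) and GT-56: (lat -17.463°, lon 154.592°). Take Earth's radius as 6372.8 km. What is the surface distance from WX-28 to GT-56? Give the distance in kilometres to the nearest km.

Δφ = -26.2700°,  Δλ = -22.2300°
a = sin²(Δφ/2) + cos φ₁ cos φ₂ sin²(Δλ/2) = 0.086674
c = 2·arcsin(√a) = 0.597664 rad = 34.2436°
d = R·c = 6372.8 × 0.597664 = 3808.8 km

3809 km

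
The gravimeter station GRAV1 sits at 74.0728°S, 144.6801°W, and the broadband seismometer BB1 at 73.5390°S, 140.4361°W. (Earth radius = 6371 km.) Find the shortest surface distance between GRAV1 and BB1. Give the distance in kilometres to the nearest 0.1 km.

144.3 km

Δφ = 0.5338°,  Δλ = 4.2440°
a = sin²(Δφ/2) + cos φ₁ cos φ₂ sin²(Δλ/2) = 0.000128
c = 2·arcsin(√a) = 0.022655 rad = 1.2981°
d = R·c = 6371 × 0.022655 = 144.3 km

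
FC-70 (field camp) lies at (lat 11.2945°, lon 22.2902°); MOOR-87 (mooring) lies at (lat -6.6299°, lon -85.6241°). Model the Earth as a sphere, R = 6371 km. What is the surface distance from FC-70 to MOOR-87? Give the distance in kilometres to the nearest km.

Δφ = -17.9244°,  Δλ = -107.9143°
a = sin²(Δφ/2) + cos φ₁ cos φ₂ sin²(Δλ/2) = 0.661116
c = 2·arcsin(√a) = 1.898883 rad = 108.7980°
d = R·c = 6371 × 1.898883 = 12097.8 km

12098 km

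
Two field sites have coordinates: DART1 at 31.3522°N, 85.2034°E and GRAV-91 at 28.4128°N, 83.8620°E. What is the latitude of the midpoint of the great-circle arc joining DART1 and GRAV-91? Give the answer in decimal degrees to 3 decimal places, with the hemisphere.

29.884°N

Bx = cos φ₂ cos Δλ = 0.879301,  By = cos φ₂ sin Δλ = -0.020590
φₘ = atan2(sin φ₁ + sin φ₂, √((cos φ₁ + Bx)² + By²)) = 29.88420°
λₘ = λ₁ + atan2(By, cos φ₁ + Bx) = 84.52281°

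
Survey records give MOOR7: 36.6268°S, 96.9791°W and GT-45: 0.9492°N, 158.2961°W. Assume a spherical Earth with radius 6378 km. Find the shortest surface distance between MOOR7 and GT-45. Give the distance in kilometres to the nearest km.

Δφ = 37.5760°,  Δλ = -61.3170°
a = sin²(Δφ/2) + cos φ₁ cos φ₂ sin²(Δλ/2) = 0.312374
c = 2·arcsin(√a) = 1.186127 rad = 67.9601°
d = R·c = 6378 × 1.186127 = 7565.1 km

7565 km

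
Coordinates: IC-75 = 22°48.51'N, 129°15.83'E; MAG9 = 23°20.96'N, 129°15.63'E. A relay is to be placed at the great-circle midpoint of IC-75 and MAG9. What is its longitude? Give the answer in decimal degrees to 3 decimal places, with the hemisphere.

IC-75: φ = +22.80850°, λ = +129.26383°
MAG9: φ = +23.34933°, λ = +129.26050°
Bx = cos φ₂ cos Δλ = 0.918105,  By = cos φ₂ sin Δλ = -0.000053
φₘ = atan2(sin φ₁ + sin φ₂, √((cos φ₁ + Bx)² + By²)) = 23.07892°
λₘ = λ₁ + atan2(By, cos φ₁ + Bx) = 129.26217°

129.262°E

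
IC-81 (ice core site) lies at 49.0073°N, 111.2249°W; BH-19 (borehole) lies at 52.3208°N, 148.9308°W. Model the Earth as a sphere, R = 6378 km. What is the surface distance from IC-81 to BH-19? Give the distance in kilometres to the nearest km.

2655 km

Δφ = 3.3135°,  Δλ = -37.7059°
a = sin²(Δφ/2) + cos φ₁ cos φ₂ sin²(Δλ/2) = 0.042703
c = 2·arcsin(√a) = 0.416294 rad = 23.8519°
d = R·c = 6378 × 0.416294 = 2655.1 km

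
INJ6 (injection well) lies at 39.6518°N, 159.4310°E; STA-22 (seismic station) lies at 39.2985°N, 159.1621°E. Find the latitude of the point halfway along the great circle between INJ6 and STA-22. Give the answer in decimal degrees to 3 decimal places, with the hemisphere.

Bx = cos φ₂ cos Δλ = 0.773848,  By = cos φ₂ sin Δλ = -0.003632
φₘ = atan2(sin φ₁ + sin φ₂, √((cos φ₁ + Bx)² + By²)) = 39.47523°
λₘ = λ₁ + atan2(By, cos φ₁ + Bx) = 159.29621°

39.475°N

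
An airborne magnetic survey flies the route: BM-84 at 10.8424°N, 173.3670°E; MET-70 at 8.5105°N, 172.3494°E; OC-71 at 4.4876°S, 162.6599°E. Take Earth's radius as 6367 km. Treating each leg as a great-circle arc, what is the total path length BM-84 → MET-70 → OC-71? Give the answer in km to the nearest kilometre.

2082 km

BM-84→MET-70: c = 0.044305 rad, d = 282.09 km
MET-70→OC-71: c = 0.282677 rad, d = 1799.80 km
Total = 282.09 + 1799.80 = 2081.89 km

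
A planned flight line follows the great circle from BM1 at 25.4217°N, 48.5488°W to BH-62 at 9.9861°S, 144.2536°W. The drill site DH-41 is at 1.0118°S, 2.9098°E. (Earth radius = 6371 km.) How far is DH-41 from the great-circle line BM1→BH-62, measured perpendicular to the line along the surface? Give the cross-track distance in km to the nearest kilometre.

2430 km

δ₁₃ = central angle BM1→DH-41 = 0.982336 rad  (haversine)
θ₁₃ = bearing BM1→DH-41 = 109.919°,  θ₁₂ = bearing BM1→BH-62 = 263.330°
dₓₜ = R·arcsin(sin δ₁₃ · sin(θ₁₃ − θ₁₂)) = 6371·arcsin(0.83180·sin(-153.412°)) = -2430.391 km
|dₓₜ| = 2430.391 km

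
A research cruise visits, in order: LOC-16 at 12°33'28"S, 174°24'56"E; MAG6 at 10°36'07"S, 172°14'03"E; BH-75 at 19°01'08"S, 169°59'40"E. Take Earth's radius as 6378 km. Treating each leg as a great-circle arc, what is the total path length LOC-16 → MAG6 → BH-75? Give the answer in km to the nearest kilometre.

1290 km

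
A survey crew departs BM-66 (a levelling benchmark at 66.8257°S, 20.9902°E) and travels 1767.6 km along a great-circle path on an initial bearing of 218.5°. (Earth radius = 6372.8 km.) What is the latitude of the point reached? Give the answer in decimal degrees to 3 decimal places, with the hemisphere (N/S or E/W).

75.583°S

δ = d/R = 1767.6/6372.8 = 0.277366 rad
φ₂ = arcsin(sin φ₁ cos δ + cos φ₁ sin δ cos θ)
   = arcsin(-0.91931·0.96178 + 0.39353·0.27382·-0.78261) = -75.58265°
λ₂ = λ₁ + atan2(sin θ sin δ cos φ₁, cos δ − sin φ₁ sin φ₂) = -22.21565°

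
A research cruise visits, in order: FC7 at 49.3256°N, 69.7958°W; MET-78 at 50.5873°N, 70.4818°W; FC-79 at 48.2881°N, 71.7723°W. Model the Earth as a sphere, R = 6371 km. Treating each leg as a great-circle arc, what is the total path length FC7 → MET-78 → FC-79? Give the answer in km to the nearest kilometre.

FC7→MET-78: c = 0.023329 rad, d = 148.63 km
MET-78→FC-79: c = 0.042716 rad, d = 272.14 km
Total = 148.63 + 272.14 = 420.77 km

421 km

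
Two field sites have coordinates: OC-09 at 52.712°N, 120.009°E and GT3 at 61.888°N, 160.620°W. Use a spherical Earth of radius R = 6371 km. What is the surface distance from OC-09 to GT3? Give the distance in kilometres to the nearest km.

4562 km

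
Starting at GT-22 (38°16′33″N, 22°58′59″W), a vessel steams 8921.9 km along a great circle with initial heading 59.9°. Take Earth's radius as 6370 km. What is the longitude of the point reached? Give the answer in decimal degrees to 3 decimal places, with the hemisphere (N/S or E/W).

78.500°E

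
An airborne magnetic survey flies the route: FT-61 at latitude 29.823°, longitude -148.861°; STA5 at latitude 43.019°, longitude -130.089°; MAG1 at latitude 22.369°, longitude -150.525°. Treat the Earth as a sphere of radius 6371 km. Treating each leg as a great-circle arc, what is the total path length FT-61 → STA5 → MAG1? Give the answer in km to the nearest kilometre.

5192 km

FT-61→STA5: c = 0.348593 rad, d = 2220.89 km
STA5→MAG1: c = 0.466385 rad, d = 2971.34 km
Total = 2220.89 + 2971.34 = 5192.23 km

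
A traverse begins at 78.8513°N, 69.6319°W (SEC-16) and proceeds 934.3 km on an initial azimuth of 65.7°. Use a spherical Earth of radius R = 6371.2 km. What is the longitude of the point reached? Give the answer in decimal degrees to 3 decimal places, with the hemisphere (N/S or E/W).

24.440°W

δ = d/R = 934.3/6371.2 = 0.146644 rad
φ₂ = arcsin(sin φ₁ cos δ + cos φ₁ sin δ cos θ)
   = arcsin(0.98113·0.98927 + 0.19336·0.14612·0.41151) = 79.18090°
λ₂ = λ₁ + atan2(sin θ sin δ cos φ₁, cos δ − sin φ₁ sin φ₂) = -24.44017°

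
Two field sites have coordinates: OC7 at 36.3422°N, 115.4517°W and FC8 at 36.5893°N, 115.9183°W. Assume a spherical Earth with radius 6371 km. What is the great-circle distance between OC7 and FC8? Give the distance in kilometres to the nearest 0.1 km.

Δφ = 0.2471°,  Δλ = -0.4666°
a = sin²(Δφ/2) + cos φ₁ cos φ₂ sin²(Δλ/2) = 0.000015
c = 2·arcsin(√a) = 0.007842 rad = 0.4493°
d = R·c = 6371 × 0.007842 = 50.0 km

50.0 km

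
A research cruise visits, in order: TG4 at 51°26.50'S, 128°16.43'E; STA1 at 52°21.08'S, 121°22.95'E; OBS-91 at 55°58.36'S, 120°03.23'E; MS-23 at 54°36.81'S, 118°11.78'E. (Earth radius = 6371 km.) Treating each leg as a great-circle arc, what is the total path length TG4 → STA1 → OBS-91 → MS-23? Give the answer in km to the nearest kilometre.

1087 km

TG4: φ = -51.44167°, λ = +128.27383°
STA1: φ = -52.35133°, λ = +121.38250°
OBS-91: φ = -55.97267°, λ = +120.05383°
MS-23: φ = -54.61350°, λ = +118.19633°
TG4→STA1: c = 0.075868 rad, d = 483.36 km
STA1→OBS-91: c = 0.064643 rad, d = 411.84 km
OBS-91→MS-23: c = 0.030055 rad, d = 191.48 km
Total = 483.36 + 411.84 + 191.48 = 1086.68 km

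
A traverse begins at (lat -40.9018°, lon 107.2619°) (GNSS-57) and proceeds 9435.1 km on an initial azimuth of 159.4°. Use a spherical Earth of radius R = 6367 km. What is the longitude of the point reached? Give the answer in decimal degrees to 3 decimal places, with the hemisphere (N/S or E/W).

105.559°W

δ = d/R = 9435.1/6367 = 1.481875 rad
φ₂ = arcsin(sin φ₁ cos δ + cos φ₁ sin δ cos θ)
   = arcsin(-0.65476·0.08880 + 0.75583·0.99605·-0.93606) = -49.71654°
λ₂ = λ₁ + atan2(sin θ sin δ cos φ₁, cos δ − sin φ₁ sin φ₂) = -105.55913°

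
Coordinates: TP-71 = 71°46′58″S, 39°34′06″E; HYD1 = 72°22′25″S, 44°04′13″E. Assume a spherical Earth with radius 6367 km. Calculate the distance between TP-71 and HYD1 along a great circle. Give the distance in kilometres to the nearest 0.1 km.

167.3 km

TP-71: φ = -71.78278°, λ = +39.56833°
HYD1: φ = -72.37361°, λ = +44.07028°
Δφ = -0.5908°,  Δλ = 4.5019°
a = sin²(Δφ/2) + cos φ₁ cos φ₂ sin²(Δλ/2) = 0.000173
c = 2·arcsin(√a) = 0.026278 rad = 1.5056°
d = R·c = 6367 × 0.026278 = 167.3 km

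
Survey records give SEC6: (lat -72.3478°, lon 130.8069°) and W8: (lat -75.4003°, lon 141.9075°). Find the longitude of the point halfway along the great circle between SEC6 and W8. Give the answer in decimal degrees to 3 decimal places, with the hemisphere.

Bx = cos φ₂ cos Δλ = 0.247348,  By = cos φ₂ sin Δλ = 0.048531
φₘ = atan2(sin φ₁ + sin φ₂, √((cos φ₁ + Bx)² + By²)) = -73.94514°
λₘ = λ₁ + atan2(By, cos φ₁ + Bx) = 135.84412°

135.844°E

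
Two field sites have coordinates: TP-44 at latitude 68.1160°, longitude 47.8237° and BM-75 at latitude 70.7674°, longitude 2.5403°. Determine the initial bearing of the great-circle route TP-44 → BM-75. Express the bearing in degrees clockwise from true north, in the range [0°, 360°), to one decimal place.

300.3°

Δλ = -45.2834°
y = sin Δλ · cos φ₂ = -0.234073
x = cos φ₁ sin φ₂ − sin φ₁ cos φ₂ cos Δλ = 0.136859
θ = atan2(y, x) = -59.6859° → 300.3141° (mod 360°)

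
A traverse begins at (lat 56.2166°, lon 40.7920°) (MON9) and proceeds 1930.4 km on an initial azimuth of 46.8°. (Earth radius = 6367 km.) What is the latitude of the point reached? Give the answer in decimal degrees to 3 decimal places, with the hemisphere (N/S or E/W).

δ = d/R = 1930.4/6367 = 0.303188 rad
φ₂ = arcsin(sin φ₁ cos δ + cos φ₁ sin δ cos θ)
   = arcsin(0.83115·0.95439 + 0.55605·0.29856·0.68455) = 65.07822°
λ₂ = λ₁ + atan2(sin θ sin δ cos φ₁, cos δ − sin φ₁ sin φ₂) = 71.88996°

65.078°N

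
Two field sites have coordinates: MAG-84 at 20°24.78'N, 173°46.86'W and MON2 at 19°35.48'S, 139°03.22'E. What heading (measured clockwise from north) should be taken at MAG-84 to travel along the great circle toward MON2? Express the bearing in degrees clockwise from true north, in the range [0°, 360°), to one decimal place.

MAG-84: φ = +20.41300°, λ = -173.78100°
MON2: φ = -19.59133°, λ = +139.05367°
Δλ = -47.1653°
y = sin Δλ · cos φ₂ = -0.690865
x = cos φ₁ sin φ₂ − sin φ₁ cos φ₂ cos Δλ = -0.537658
θ = atan2(y, x) = -127.8914° → 232.1086° (mod 360°)

232.1°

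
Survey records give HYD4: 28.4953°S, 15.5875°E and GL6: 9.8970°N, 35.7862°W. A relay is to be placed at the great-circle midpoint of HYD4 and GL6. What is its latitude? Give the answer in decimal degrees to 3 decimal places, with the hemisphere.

10.294°S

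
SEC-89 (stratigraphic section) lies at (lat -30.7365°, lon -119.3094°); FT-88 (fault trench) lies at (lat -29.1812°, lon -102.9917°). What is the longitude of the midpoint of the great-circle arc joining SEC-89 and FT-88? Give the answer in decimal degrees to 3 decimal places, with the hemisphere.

Bx = cos φ₂ cos Δλ = 0.837913,  By = cos φ₂ sin Δλ = 0.245304
φₘ = atan2(sin φ₁ + sin φ₂, √((cos φ₁ + Bx)² + By²)) = -30.21166°
λₘ = λ₁ + atan2(By, cos φ₁ + Bx) = -111.08628°

111.086°W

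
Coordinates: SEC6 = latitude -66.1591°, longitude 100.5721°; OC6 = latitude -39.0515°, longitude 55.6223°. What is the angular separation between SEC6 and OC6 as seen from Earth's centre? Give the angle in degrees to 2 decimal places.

37.02°

Δφ = 27.1076°,  Δλ = -44.9498°
a = sin²(Δφ/2) + cos φ₁ cos φ₂ sin²(Δλ/2) = 0.100795
c = 2·arcsin(√a) = 0.646147 rad = 37.0215°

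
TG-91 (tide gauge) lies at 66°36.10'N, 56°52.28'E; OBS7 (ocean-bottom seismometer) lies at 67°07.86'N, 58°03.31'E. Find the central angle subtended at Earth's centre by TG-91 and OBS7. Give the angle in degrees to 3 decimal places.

0.705°

TG-91: φ = +66.60167°, λ = +56.87133°
OBS7: φ = +67.13100°, λ = +58.05517°
Δφ = 0.5293°,  Δλ = 1.1838°
a = sin²(Δφ/2) + cos φ₁ cos φ₂ sin²(Δλ/2) = 0.000038
c = 2·arcsin(√a) = 0.012298 rad = 0.7046°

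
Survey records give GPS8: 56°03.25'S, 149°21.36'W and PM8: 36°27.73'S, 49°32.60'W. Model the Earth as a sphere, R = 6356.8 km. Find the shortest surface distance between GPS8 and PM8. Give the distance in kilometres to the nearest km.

GPS8: φ = -56.05417°, λ = -149.35600°
PM8: φ = -36.46217°, λ = -49.54333°
Δφ = 19.5920°,  Δλ = 99.8127°
a = sin²(Δφ/2) + cos φ₁ cos φ₂ sin²(Δλ/2) = 0.291767
c = 2·arcsin(√a) = 1.141242 rad = 65.3884°
d = R·c = 6356.8 × 1.141242 = 7254.6 km

7255 km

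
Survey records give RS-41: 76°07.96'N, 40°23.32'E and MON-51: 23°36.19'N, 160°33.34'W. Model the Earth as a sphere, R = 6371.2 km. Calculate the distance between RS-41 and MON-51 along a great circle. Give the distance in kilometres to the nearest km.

8831 km

RS-41: φ = +76.13267°, λ = +40.38867°
MON-51: φ = +23.60317°, λ = -160.55567°
Δφ = -52.5295°,  Δλ = 159.0557°
a = sin²(Δφ/2) + cos φ₁ cos φ₂ sin²(Δλ/2) = 0.408192
c = 2·arcsin(√a) = 1.386132 rad = 79.4195°
d = R·c = 6371.2 × 1.386132 = 8831.3 km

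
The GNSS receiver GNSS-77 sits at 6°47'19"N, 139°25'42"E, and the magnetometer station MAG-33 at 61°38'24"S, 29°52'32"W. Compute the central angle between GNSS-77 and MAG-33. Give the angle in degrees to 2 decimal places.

124.58°

GNSS-77: φ = +6.78861°, λ = +139.42833°
MAG-33: φ = -61.64000°, λ = -29.87556°
Δφ = -68.4286°,  Δλ = -169.3039°
a = sin²(Δφ/2) + cos φ₁ cos φ₂ sin²(Δλ/2) = 0.783752
c = 2·arcsin(√a) = 2.174267 rad = 124.5764°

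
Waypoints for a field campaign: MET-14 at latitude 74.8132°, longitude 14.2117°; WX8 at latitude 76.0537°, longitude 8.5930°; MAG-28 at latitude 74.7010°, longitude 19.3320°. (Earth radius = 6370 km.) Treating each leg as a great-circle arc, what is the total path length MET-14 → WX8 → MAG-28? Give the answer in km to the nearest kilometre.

545 km

MET-14→WX8: c = 0.032795 rad, d = 208.91 km
WX8→MAG-28: c = 0.052778 rad, d = 336.20 km
Total = 208.91 + 336.20 = 545.10 km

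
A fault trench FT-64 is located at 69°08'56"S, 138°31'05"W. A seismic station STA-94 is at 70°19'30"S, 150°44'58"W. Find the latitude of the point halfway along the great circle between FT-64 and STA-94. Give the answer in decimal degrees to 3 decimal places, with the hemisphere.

69.843°S

FT-64: φ = -69.14889°, λ = -138.51806°
STA-94: φ = -70.32500°, λ = -150.74944°
Bx = cos φ₂ cos Δλ = 0.329042,  By = cos φ₂ sin Δλ = -0.071330
φₘ = atan2(sin φ₁ + sin φ₂, √((cos φ₁ + Bx)² + By²)) = -69.84288°
λₘ = λ₁ + atan2(By, cos φ₁ + Bx) = -144.46307°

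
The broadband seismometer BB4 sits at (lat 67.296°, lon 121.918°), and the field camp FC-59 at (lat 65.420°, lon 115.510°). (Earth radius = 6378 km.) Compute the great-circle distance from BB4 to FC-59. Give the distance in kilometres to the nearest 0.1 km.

Δφ = -1.8760°,  Δλ = -6.4080°
a = sin²(Δφ/2) + cos φ₁ cos φ₂ sin²(Δλ/2) = 0.000770
c = 2·arcsin(√a) = 0.055488 rad = 3.1792°
d = R·c = 6378 × 0.055488 = 353.9 km

353.9 km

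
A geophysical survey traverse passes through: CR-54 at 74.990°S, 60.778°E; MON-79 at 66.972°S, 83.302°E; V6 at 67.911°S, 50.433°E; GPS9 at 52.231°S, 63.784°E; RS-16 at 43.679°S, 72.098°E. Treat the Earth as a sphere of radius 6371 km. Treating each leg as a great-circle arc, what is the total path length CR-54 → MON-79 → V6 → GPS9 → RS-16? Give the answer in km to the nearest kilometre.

CR-54→MON-79: c = 0.187377 rad, d = 1193.78 km
MON-79→V6: c = 0.218071 rad, d = 1389.33 km
V6→GPS9: c = 0.295827 rad, d = 1884.71 km
GPS9→RS-16: c = 0.177852 rad, d = 1133.09 km
Total = 1193.78 + 1389.33 + 1884.71 + 1133.09 = 5600.91 km

5601 km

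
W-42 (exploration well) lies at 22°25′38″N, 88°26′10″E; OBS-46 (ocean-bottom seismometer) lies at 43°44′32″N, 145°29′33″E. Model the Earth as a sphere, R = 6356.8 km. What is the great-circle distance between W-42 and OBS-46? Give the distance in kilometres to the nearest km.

5678 km

W-42: φ = +22.42722°, λ = +88.43611°
OBS-46: φ = +43.74222°, λ = +145.49250°
Δφ = 21.3150°,  Δλ = 57.0564°
a = sin²(Δφ/2) + cos φ₁ cos φ₂ sin²(Δλ/2) = 0.186526
c = 2·arcsin(√a) = 0.893167 rad = 51.1747°
d = R·c = 6356.8 × 0.893167 = 5677.7 km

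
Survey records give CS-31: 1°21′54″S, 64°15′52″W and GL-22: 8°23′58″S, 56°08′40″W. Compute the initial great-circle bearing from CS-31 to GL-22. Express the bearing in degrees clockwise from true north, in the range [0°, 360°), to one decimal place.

CS-31: φ = -1.36500°, λ = -64.26444°
GL-22: φ = -8.39944°, λ = -56.14444°
Δλ = 8.1200°
y = sin Δλ · cos φ₂ = 0.139732
x = cos φ₁ sin φ₂ − sin φ₁ cos φ₂ cos Δλ = -0.122702
θ = atan2(y, x) = 131.2873° → 131.2873° (mod 360°)

131.3°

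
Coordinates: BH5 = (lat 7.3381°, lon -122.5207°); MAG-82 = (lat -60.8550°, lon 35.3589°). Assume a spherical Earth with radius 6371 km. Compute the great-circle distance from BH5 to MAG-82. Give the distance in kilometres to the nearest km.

13787 km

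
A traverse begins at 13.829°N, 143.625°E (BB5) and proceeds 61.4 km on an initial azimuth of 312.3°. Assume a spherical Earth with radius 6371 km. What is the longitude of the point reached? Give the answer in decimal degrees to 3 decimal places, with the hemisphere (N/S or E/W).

δ = d/R = 61.4/6371 = 0.009637 rad
φ₂ = arcsin(sin φ₁ cos δ + cos φ₁ sin δ cos θ)
   = arcsin(0.23902·0.99995 + 0.97101·0.00964·0.67301) = 14.20026°
λ₂ = λ₁ + atan2(sin θ sin δ cos φ₁, cos δ − sin φ₁ sin φ₂) = 143.20372°

143.204°E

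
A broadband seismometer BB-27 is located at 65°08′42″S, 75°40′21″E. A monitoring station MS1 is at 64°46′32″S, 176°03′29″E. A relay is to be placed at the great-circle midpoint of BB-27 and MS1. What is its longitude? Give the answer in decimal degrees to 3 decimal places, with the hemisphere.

126.340°E

BB-27: φ = -65.14500°, λ = +75.67250°
MS1: φ = -64.77556°, λ = +176.05806°
Bx = cos φ₂ cos Δλ = -0.076825,  By = cos φ₂ sin Δλ = 0.419183
φₘ = atan2(sin φ₁ + sin φ₂, √((cos φ₁ + Bx)² + By²)) = -73.34892°
λₘ = λ₁ + atan2(By, cos φ₁ + Bx) = 126.33975°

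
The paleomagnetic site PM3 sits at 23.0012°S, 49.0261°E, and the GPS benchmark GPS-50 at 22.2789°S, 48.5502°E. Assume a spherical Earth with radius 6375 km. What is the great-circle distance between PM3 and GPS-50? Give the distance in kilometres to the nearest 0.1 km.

Δφ = 0.7223°,  Δλ = -0.4759°
a = sin²(Δφ/2) + cos φ₁ cos φ₂ sin²(Δλ/2) = 0.000054
c = 2·arcsin(√a) = 0.014754 rad = 0.8454°
d = R·c = 6375 × 0.014754 = 94.1 km

94.1 km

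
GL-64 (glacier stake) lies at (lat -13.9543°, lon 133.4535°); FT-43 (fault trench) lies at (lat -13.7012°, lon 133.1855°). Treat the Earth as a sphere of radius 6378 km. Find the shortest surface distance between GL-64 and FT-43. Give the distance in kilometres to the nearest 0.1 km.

Δφ = 0.2531°,  Δλ = -0.2680°
a = sin²(Δφ/2) + cos φ₁ cos φ₂ sin²(Δλ/2) = 0.000010
c = 2·arcsin(√a) = 0.006336 rad = 0.3630°
d = R·c = 6378 × 0.006336 = 40.4 km

40.4 km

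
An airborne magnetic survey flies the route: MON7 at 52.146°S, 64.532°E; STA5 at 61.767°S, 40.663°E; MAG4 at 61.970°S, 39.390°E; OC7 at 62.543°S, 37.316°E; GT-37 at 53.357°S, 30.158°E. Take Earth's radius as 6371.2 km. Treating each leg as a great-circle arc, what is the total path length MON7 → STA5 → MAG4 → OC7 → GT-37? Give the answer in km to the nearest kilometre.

3082 km

MON7→STA5: c = 0.279813 rad, d = 1782.75 km
STA5→MAG4: c = 0.011058 rad, d = 70.46 km
MAG4→OC7: c = 0.019594 rad, d = 124.83 km
OC7→GT-37: c = 0.173245 rad, d = 1103.78 km
Total = 1782.75 + 70.46 + 124.83 + 1103.78 = 3081.82 km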